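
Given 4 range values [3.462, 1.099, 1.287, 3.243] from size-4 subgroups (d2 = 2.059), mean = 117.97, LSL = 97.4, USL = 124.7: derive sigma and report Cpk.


R_bar = (3.462 + 1.099 + 1.287 + 3.243) / 4 = 2.27275
sigma = R_bar / d2 = 2.27275 / 2.059 = 1.1038125
Cp = (USL - LSL)/(6*sigma) = (124.7 - 97.4)/(6*1.1038125) = 4.1221
Cpu = (124.7 - 117.97)/(3*1.1038125) = 2.0323
Cpl = (117.97 - 97.4)/(3*1.1038125) = 6.2118
Cpk = min(Cpu, Cpl) = 2.0323

2.0323


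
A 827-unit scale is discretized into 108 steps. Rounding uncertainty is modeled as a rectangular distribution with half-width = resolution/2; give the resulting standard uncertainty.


resolution = range / divisions
resolution = 827 / 108 = 7.6574074
u_res = resolution / (2*sqrt(3))
u_res = 7.6574074 / 3.4641016
u_res = 2.2105

2.2105


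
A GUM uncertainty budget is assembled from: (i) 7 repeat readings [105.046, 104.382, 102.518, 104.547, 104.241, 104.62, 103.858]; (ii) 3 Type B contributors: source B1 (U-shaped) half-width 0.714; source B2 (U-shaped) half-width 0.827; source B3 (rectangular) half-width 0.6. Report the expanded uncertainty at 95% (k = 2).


mean = (105.046 + 104.382 + 102.518 + 104.547 + 104.241 + 104.62 + 103.858) / 7 = 104.1731429
s = sqrt(sum((x - mean)^2)/(n-1)) = 0.81530862
u_A = s / sqrt(n) = 0.81530862 / sqrt(7) = 0.30815769
u_B1 = 0.714 / sqrt(2) = 0.50487424
u_B2 = 0.827 / sqrt(2) = 0.58477731
u_B3 = 0.6 / sqrt(3) = 0.34641016
uc = sqrt(0.30815769^2 + 0.50487424^2 + 0.58477731^2 + 0.34641016^2) = 0.90101258
U = k * uc = 2 * 0.90101258
U = 1.8020

1.8020


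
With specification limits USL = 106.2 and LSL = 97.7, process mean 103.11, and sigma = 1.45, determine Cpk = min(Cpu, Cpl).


Cpu = (USL - mean) / (3*sigma) = (106.2 - 103.11) / (3*1.45) = 0.7103
Cpl = (mean - LSL) / (3*sigma) = (103.11 - 97.7) / (3*1.45) = 1.2437
Cpk = min(Cpu, Cpl) = 0.7103

0.7103


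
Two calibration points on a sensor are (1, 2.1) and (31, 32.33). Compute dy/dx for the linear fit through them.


slope = (y2 - y1) / (x2 - x1)
= (32.33 - 2.1) / (31 - 1)
= 30.2300 / 30
= 1.0077

1.0077


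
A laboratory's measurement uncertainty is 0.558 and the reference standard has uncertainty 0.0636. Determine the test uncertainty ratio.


TUR = u_lab / u_ref
= 0.558 / 0.0636
= 8.7736

8.7736


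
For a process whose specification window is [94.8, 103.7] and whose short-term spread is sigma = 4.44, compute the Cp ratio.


Cp = (USL - LSL) / (6 * sigma)
= (103.7 - 94.8) / (6 * 4.44)
= 8.9000 / 26.6400
= 0.3341

0.3341


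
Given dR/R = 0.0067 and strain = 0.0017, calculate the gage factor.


GF = (dR/R) / epsilon
= 0.0067 / 0.0017
= 3.9412

3.9412


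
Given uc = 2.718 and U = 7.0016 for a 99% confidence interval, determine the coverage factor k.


k = U / uc
k = 7.0016 / 2.718
k = 2.576

2.576


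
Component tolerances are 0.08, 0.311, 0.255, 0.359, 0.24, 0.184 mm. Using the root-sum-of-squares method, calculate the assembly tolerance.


RSS = sqrt(0.08^2 + 0.311^2 + 0.255^2 + 0.359^2 + 0.24^2 + 0.184^2)
= sqrt(0.388483)
= 0.6233

0.6233


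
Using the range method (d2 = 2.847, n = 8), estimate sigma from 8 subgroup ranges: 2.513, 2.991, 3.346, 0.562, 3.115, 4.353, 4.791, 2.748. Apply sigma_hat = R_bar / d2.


R_bar = (2.513 + 2.991 + 3.346 + 0.562 + 3.115 + 4.353 + 4.791 + 2.748) / 8
R_bar = 24.419 / 8 = 3.052375
sigma_hat = R_bar / d2 = 3.052375 / 2.847 = 1.0721

1.0721


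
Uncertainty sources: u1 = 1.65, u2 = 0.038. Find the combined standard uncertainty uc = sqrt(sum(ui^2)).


uc = sqrt(1.65^2 + 0.038^2)
uc = sqrt(2.723944)
uc = 1.6504

1.6504


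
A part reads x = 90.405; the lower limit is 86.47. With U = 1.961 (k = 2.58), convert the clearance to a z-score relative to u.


u = U / k = 1.961 / 2.58 = 0.76007752
margin = |LSL - x| = |86.47 - 90.405| = 3.935
z = margin / u = 3.935 / 0.76007752
z = 5.1771

5.1771


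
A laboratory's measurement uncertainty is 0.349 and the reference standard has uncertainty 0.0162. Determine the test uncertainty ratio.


TUR = u_lab / u_ref
= 0.349 / 0.0162
= 21.5432

21.5432


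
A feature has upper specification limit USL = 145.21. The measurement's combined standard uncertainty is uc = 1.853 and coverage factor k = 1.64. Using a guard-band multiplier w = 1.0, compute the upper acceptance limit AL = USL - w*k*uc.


U = k * uc = 1.64 * 1.853 = 3.03892
guard band g = w * U = 1.0 * 3.03892 = 3.03892
AL = USL - g = 145.21 - 3.03892
AL = 142.1711

142.1711


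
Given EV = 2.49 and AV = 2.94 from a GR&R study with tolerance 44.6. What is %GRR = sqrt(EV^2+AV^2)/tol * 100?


GRR = sqrt(EV^2 + AV^2) = sqrt(2.49^2 + 2.94^2) = 3.8527523
%GRR = GRR / tol * 100 = 3.8527523 / 44.6 * 100
%GRR = 8.6385

8.6385


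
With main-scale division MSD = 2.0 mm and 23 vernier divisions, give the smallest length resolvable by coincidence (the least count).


LC = MSD / n_div
= 2.0 / 23
= 0.0870

0.0870


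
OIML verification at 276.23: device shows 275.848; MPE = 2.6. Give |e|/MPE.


e = indication - reference = 275.848 - 276.23 = -0.3820
|e| = 0.3820
ratio = |e| / MPE = 0.3820 / 2.6
ratio = 0.1469

0.1469


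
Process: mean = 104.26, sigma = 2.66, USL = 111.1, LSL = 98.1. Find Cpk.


Cpu = (USL - mean) / (3*sigma) = (111.1 - 104.26) / (3*2.66) = 0.8571
Cpl = (mean - LSL) / (3*sigma) = (104.26 - 98.1) / (3*2.66) = 0.7719
Cpk = min(Cpu, Cpl) = 0.7719

0.7719


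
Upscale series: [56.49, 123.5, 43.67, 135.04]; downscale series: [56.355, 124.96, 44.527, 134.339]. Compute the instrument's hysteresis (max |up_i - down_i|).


|56.49 - 56.355| = 0.1350
|123.5 - 124.96| = 1.4600
|43.67 - 44.527| = 0.8570
|135.04 - 134.339| = 0.7010
hysteresis = max(diffs) = 1.4600

1.4600


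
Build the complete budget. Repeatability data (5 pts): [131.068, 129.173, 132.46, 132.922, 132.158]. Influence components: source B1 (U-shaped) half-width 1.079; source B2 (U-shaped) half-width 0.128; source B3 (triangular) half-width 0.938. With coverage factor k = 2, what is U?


mean = (131.068 + 129.173 + 132.46 + 132.922 + 132.158) / 5 = 131.5562
s = sqrt(sum((x - mean)^2)/(n-1)) = 1.4968641
u_A = s / sqrt(n) = 1.4968641 / sqrt(5) = 0.66941798
u_B1 = 1.079 / sqrt(2) = 0.76296822
u_B2 = 0.128 / sqrt(2) = 0.090509668
u_B3 = 0.938 / sqrt(6) = 0.3829369
uc = sqrt(0.66941798^2 + 0.76296822^2 + 0.090509668^2 + 0.3829369^2) = 1.0886109
U = k * uc = 2 * 1.0886109
U = 2.1772

2.1772


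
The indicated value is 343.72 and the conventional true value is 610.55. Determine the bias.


Systematic error = measured - true
= 343.72 - 610.55
= -266.8300

-266.8300


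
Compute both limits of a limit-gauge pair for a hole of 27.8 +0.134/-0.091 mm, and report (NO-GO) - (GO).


GO = nominal - lower_tol (smallest hole = maximum material condition)
GO = 27.8 - 0.091 = 27.709
NO-GO = nominal + upper_tol (largest hole = least material condition)
NO-GO = 27.8 + 0.134 = 27.934
spread = NO-GO - GO = 27.934 - 27.709 = 0.2250

0.2250


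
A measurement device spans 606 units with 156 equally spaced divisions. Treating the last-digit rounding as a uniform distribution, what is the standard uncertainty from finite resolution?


resolution = range / divisions
resolution = 606 / 156 = 3.8846154
u_res = resolution / (2*sqrt(3))
u_res = 3.8846154 / 3.4641016
u_res = 1.1214

1.1214


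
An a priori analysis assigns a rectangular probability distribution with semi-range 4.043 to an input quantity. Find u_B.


u_B = half_width / sqrt(3)
u_B = 4.043 / 1.7320508
u_B = 2.3342

2.3342


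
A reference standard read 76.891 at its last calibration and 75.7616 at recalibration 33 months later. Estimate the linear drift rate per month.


rate = (v2 - v1) / months
= (75.7616 - 76.891) / 33
= -1.1294 / 33
= -0.0342

-0.0342


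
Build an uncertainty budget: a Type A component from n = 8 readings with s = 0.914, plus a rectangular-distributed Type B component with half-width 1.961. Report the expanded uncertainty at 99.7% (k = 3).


u_A = s / sqrt(n) = 0.914 / sqrt(8) = 0.3231478
u_B = half_width / sqrt(3) = 1.961 / sqrt(3) = 1.1321839
uc = sqrt(u_A^2 + u_B^2) = sqrt(0.3231478^2 + 1.1321839^2) = 1.1773975
U = k * uc = 3 * 1.1773975
U = 3.5322

3.5322


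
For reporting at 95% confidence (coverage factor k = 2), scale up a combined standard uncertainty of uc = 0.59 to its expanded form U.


U = k * uc
U = 2 * 0.59
U = 1.1800

1.1800


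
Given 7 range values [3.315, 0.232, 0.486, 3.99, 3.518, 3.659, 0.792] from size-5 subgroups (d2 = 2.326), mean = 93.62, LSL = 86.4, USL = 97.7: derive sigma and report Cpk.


R_bar = (3.315 + 0.232 + 0.486 + 3.99 + 3.518 + 3.659 + 0.792) / 7 = 2.2845714
sigma = R_bar / d2 = 2.2845714 / 2.326 = 0.98218891
Cp = (USL - LSL)/(6*sigma) = (97.7 - 86.4)/(6*0.98218891) = 1.9175
Cpu = (97.7 - 93.62)/(3*0.98218891) = 1.3847
Cpl = (93.62 - 86.4)/(3*0.98218891) = 2.4503
Cpk = min(Cpu, Cpl) = 1.3847

1.3847


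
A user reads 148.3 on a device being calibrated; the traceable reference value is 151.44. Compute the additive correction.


Correction = standard - reading
= 151.44 - 148.3
= 3.1400

3.1400


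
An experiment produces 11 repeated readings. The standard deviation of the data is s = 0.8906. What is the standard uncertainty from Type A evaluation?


u_A = s / sqrt(n)
u_A = 0.8906 / sqrt(11)
u_A = 0.8906 / 3.3166248
u_A = 0.2685

0.2685


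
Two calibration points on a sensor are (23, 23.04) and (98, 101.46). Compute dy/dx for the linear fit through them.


slope = (y2 - y1) / (x2 - x1)
= (101.46 - 23.04) / (98 - 23)
= 78.4200 / 75
= 1.0456

1.0456


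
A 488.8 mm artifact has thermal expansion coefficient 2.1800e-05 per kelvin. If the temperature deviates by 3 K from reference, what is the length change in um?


dL = L * alpha * dT
= 488.8 * 2.1800e-05 * 3
= 0.0319675 mm
dL_um = 0.0319675 * 1000 = 31.9675 um

31.9675


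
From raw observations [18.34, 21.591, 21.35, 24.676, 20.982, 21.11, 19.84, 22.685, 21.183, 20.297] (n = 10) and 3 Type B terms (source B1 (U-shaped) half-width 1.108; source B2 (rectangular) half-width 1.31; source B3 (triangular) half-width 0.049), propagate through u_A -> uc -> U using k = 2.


mean = (18.34 + 21.591 + 21.35 + 24.676 + 20.982 + 21.11 + 19.84 + 22.685 + 21.183 + 20.297) / 10 = 21.2054
s = sqrt(sum((x - mean)^2)/(n-1)) = 1.6787367
u_A = s / sqrt(n) = 1.6787367 / sqrt(10) = 0.53086316
u_B1 = 1.108 / sqrt(2) = 0.78347431
u_B2 = 1.31 / sqrt(3) = 0.75632885
u_B3 = 0.049 / sqrt(6) = 0.020004166
uc = sqrt(0.53086316^2 + 0.78347431^2 + 0.75632885^2 + 0.020004166^2) = 1.211644
U = k * uc = 2 * 1.211644
U = 2.4233

2.4233


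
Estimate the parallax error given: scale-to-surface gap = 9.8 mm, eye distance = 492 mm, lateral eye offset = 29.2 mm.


error = h * offset / d
= 9.8 * 29.2 / 492
= 0.5816

0.5816


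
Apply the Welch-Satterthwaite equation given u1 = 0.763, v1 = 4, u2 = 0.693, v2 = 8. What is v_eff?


uc = sqrt(u1^2 + u2^2) = sqrt(0.763^2 + 0.693^2) = 1.0307366
v_eff = uc^4 / (u1^4/v1 + u2^4/v2)
= 1.0307366^4 / (0.763^4/4 + 0.693^4/8)
= 1.1287319 / 0.11356007
v_eff = 9.9395

9.9395


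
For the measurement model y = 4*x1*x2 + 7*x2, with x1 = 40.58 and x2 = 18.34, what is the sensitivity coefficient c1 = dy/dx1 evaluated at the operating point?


y = 4*x1*x2 + 7*x2
dy/dx1 = 4*x2
Evaluate at x2 = 18.34: c1 = 4 * 18.34
c1 = 73.3600

73.3600


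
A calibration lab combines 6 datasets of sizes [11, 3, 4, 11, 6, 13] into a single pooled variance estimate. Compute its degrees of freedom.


nu = sum_i (n_i - 1)
nu = ((11 - 1) + (3 - 1) + (4 - 1) + (11 - 1) + (6 - 1) + (13 - 1))
nu = 10 + 2 + 3 + 10 + 5 + 12
nu = 42

42


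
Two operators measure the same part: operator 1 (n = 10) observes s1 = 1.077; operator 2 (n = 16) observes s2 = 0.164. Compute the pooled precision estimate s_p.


s_p = sqrt(((n1-1)*s1^2 + (n2-1)*s2^2) / (n1+n2-2))
numerator = (10-1)*1.077^2 + (16-1)*0.164^2 = 10.439361 + 0.40344 = 10.842801
denominator = 10 + 16 - 2 = 24
s_p^2 = 10.842801 / 24 = 0.45178337
s_p = sqrt(0.45178337) = 0.6721

0.6721


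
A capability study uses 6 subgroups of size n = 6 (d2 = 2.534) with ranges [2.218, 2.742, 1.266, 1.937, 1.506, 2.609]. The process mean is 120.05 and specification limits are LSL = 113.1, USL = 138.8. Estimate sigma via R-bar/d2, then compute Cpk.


R_bar = (2.218 + 2.742 + 1.266 + 1.937 + 1.506 + 2.609) / 6 = 2.0463333
sigma = R_bar / d2 = 2.0463333 / 2.534 = 0.80755063
Cp = (USL - LSL)/(6*sigma) = (138.8 - 113.1)/(6*0.80755063) = 5.3041
Cpu = (138.8 - 120.05)/(3*0.80755063) = 7.7395
Cpl = (120.05 - 113.1)/(3*0.80755063) = 2.8688
Cpk = min(Cpu, Cpl) = 2.8688

2.8688


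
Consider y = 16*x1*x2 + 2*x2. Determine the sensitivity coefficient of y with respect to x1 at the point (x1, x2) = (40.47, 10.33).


y = 16*x1*x2 + 2*x2
dy/dx1 = 16*x2
Evaluate at x2 = 10.33: c1 = 16 * 10.33
c1 = 165.2800

165.2800


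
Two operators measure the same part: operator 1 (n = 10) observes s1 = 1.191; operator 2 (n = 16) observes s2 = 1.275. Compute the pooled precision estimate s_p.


s_p = sqrt(((n1-1)*s1^2 + (n2-1)*s2^2) / (n1+n2-2))
numerator = (10-1)*1.191^2 + (16-1)*1.275^2 = 12.766329 + 24.384375 = 37.150704
denominator = 10 + 16 - 2 = 24
s_p^2 = 37.150704 / 24 = 1.547946
s_p = sqrt(1.547946) = 1.2442

1.2442


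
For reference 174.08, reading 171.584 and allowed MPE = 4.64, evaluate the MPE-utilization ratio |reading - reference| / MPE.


e = indication - reference = 171.584 - 174.08 = -2.4960
|e| = 2.4960
ratio = |e| / MPE = 2.4960 / 4.64
ratio = 0.5379

0.5379


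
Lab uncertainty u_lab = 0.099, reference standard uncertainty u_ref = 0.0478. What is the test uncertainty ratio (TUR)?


TUR = u_lab / u_ref
= 0.099 / 0.0478
= 2.0711

2.0711


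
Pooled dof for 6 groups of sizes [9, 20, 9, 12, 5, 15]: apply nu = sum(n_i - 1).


nu = sum_i (n_i - 1)
nu = ((9 - 1) + (20 - 1) + (9 - 1) + (12 - 1) + (5 - 1) + (15 - 1))
nu = 8 + 19 + 8 + 11 + 4 + 14
nu = 64

64


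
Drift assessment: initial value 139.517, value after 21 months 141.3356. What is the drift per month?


rate = (v2 - v1) / months
= (141.3356 - 139.517) / 21
= 1.8186 / 21
= 0.0866

0.0866


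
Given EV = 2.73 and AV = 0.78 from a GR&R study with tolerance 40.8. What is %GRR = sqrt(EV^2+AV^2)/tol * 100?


GRR = sqrt(EV^2 + AV^2) = sqrt(2.73^2 + 0.78^2) = 2.8392429
%GRR = GRR / tol * 100 = 2.8392429 / 40.8 * 100
%GRR = 6.9589

6.9589


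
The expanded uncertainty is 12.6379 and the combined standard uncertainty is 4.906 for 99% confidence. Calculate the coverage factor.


k = U / uc
k = 12.6379 / 4.906
k = 2.576

2.576


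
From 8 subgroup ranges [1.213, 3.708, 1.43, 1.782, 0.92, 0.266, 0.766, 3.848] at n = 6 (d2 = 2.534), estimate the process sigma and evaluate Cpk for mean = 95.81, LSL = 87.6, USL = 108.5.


R_bar = (1.213 + 3.708 + 1.43 + 1.782 + 0.92 + 0.266 + 0.766 + 3.848) / 8 = 1.741625
sigma = R_bar / d2 = 1.741625 / 2.534 = 0.68730268
Cp = (USL - LSL)/(6*sigma) = (108.5 - 87.6)/(6*0.68730268) = 5.0681
Cpu = (108.5 - 95.81)/(3*0.68730268) = 6.1545
Cpl = (95.81 - 87.6)/(3*0.68730268) = 3.9817
Cpk = min(Cpu, Cpl) = 3.9817

3.9817


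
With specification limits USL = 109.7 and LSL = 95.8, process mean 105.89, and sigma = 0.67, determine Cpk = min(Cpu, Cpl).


Cpu = (USL - mean) / (3*sigma) = (109.7 - 105.89) / (3*0.67) = 1.8955
Cpl = (mean - LSL) / (3*sigma) = (105.89 - 95.8) / (3*0.67) = 5.0199
Cpk = min(Cpu, Cpl) = 1.8955

1.8955


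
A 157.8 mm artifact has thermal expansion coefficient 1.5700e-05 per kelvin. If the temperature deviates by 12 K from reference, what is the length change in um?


dL = L * alpha * dT
= 157.8 * 1.5700e-05 * 12
= 0.0297295 mm
dL_um = 0.0297295 * 1000 = 29.7295 um

29.7295


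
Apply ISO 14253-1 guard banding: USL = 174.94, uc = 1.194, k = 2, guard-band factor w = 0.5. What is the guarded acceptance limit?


U = k * uc = 2 * 1.194 = 2.388
guard band g = w * U = 0.5 * 2.388 = 1.194
AL = USL - g = 174.94 - 1.194
AL = 173.7460

173.7460


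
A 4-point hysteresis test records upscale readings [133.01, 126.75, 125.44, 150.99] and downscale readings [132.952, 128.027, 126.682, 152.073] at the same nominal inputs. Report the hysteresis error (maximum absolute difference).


|133.01 - 132.952| = 0.0580
|126.75 - 128.027| = 1.2770
|125.44 - 126.682| = 1.2420
|150.99 - 152.073| = 1.0830
hysteresis = max(diffs) = 1.2770

1.2770


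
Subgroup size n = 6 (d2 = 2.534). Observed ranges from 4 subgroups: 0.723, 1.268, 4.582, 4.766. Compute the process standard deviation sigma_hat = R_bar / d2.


R_bar = (0.723 + 1.268 + 4.582 + 4.766) / 4
R_bar = 11.339 / 4 = 2.83475
sigma_hat = R_bar / d2 = 2.83475 / 2.534 = 1.1187

1.1187


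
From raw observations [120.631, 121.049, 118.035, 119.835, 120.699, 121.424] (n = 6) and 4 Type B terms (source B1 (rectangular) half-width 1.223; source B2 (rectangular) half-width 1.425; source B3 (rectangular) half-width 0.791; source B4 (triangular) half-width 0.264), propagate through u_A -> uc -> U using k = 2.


mean = (120.631 + 121.049 + 118.035 + 119.835 + 120.699 + 121.424) / 6 = 120.2788333
s = sqrt(sum((x - mean)^2)/(n-1)) = 1.219582
u_A = s / sqrt(n) = 1.219582 / sqrt(6) = 0.49789227
u_B1 = 1.223 / sqrt(3) = 0.70609938
u_B2 = 1.425 / sqrt(3) = 0.82272413
u_B3 = 0.791 / sqrt(3) = 0.45668406
u_B4 = 0.264 / sqrt(6) = 0.10777755
uc = sqrt(0.49789227^2 + 0.70609938^2 + 0.82272413^2 + 0.45668406^2 + 0.10777755^2) = 1.2820001
U = k * uc = 2 * 1.2820001
U = 2.5640

2.5640


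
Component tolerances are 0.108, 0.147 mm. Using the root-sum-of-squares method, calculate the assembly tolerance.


RSS = sqrt(0.108^2 + 0.147^2)
= sqrt(0.033273)
= 0.1824

0.1824


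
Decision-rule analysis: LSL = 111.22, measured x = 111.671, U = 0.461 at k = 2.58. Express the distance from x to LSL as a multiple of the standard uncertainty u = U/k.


u = U / k = 0.461 / 2.58 = 0.17868217
margin = |LSL - x| = |111.22 - 111.671| = 0.451
z = margin / u = 0.451 / 0.17868217
z = 2.5240

2.5240


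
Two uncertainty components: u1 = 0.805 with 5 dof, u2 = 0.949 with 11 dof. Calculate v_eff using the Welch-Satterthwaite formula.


uc = sqrt(u1^2 + u2^2) = sqrt(0.805^2 + 0.949^2) = 1.244438
v_eff = uc^4 / (u1^4/v1 + u2^4/v2)
= 1.244438^4 / (0.805^4/5 + 0.949^4/11)
= 2.3982423 / 0.15772202
v_eff = 15.2055

15.2055


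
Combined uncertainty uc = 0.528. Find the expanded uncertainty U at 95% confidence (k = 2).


U = k * uc
U = 2 * 0.528
U = 1.0560

1.0560


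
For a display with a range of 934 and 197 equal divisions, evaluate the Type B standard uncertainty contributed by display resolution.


resolution = range / divisions
resolution = 934 / 197 = 4.7411168
u_res = resolution / (2*sqrt(3))
u_res = 4.7411168 / 3.4641016
u_res = 1.3686

1.3686


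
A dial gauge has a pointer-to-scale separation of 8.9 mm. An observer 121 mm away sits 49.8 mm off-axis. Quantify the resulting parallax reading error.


error = h * offset / d
= 8.9 * 49.8 / 121
= 3.6630

3.6630


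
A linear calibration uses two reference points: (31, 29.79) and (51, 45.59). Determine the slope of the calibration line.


slope = (y2 - y1) / (x2 - x1)
= (45.59 - 29.79) / (51 - 31)
= 15.8000 / 20
= 0.7900

0.7900


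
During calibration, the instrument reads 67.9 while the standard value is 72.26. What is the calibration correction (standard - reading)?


Correction = standard - reading
= 72.26 - 67.9
= 4.3600

4.3600


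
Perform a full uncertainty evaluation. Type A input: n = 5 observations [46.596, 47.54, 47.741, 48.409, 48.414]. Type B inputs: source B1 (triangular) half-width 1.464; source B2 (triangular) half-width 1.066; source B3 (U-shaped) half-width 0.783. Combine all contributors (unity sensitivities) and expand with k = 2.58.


mean = (46.596 + 47.54 + 47.741 + 48.409 + 48.414) / 5 = 47.74
s = sqrt(sum((x - mean)^2)/(n-1)) = 0.75009566
u_A = s / sqrt(n) = 0.75009566 / sqrt(5) = 0.33545298
u_B1 = 1.464 / sqrt(6) = 0.5976755
u_B2 = 1.066 / sqrt(6) = 0.43519268
u_B3 = 0.783 / sqrt(2) = 0.55366461
uc = sqrt(0.33545298^2 + 0.5976755^2 + 0.43519268^2 + 0.55366461^2) = 0.98269114
U = k * uc = 2.58 * 0.98269114
U = 2.5353

2.5353


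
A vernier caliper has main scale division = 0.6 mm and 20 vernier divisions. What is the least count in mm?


LC = MSD / n_div
= 0.6 / 20
= 0.0300

0.0300


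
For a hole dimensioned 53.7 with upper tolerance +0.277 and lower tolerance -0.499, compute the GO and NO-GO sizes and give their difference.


GO = nominal - lower_tol (smallest hole = maximum material condition)
GO = 53.7 - 0.499 = 53.201
NO-GO = nominal + upper_tol (largest hole = least material condition)
NO-GO = 53.7 + 0.277 = 53.977
spread = NO-GO - GO = 53.977 - 53.201 = 0.7760

0.7760


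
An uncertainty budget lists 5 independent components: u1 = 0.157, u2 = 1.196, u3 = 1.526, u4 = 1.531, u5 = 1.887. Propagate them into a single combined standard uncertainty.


uc = sqrt(0.157^2 + 1.196^2 + 1.526^2 + 1.531^2 + 1.887^2)
uc = sqrt(9.688471)
uc = 3.1126

3.1126


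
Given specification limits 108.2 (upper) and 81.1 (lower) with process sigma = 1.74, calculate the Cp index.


Cp = (USL - LSL) / (6 * sigma)
= (108.2 - 81.1) / (6 * 1.74)
= 27.1000 / 10.4400
= 2.5958

2.5958


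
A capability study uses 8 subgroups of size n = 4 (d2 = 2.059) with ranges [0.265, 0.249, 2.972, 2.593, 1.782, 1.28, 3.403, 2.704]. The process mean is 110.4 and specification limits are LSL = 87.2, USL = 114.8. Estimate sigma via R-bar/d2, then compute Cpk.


R_bar = (0.265 + 0.249 + 2.972 + 2.593 + 1.782 + 1.28 + 3.403 + 2.704) / 8 = 1.906
sigma = R_bar / d2 = 1.906 / 2.059 = 0.92569208
Cp = (USL - LSL)/(6*sigma) = (114.8 - 87.2)/(6*0.92569208) = 4.9693
Cpu = (114.8 - 110.4)/(3*0.92569208) = 1.5844
Cpl = (110.4 - 87.2)/(3*0.92569208) = 8.3541
Cpk = min(Cpu, Cpl) = 1.5844

1.5844


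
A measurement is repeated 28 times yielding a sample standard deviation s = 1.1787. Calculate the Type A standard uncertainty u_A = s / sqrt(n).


u_A = s / sqrt(n)
u_A = 1.1787 / sqrt(28)
u_A = 1.1787 / 5.2915026
u_A = 0.2228

0.2228


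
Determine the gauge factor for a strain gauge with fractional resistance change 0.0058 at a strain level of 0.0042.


GF = (dR/R) / epsilon
= 0.0058 / 0.0042
= 1.3810

1.3810


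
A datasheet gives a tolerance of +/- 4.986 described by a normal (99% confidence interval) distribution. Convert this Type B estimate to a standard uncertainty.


u_B = half_width / 2.576
u_B = 4.986 / 2.576
u_B = 1.9356

1.9356


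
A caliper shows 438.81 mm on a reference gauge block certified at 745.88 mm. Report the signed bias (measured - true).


Systematic error = measured - true
= 438.81 - 745.88
= -307.0700

-307.0700


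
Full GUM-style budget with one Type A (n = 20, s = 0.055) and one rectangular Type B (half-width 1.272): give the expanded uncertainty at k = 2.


u_A = s / sqrt(n) = 0.055 / sqrt(20) = 0.012298374
u_B = half_width / sqrt(3) = 1.272 / sqrt(3) = 0.73438954
uc = sqrt(u_A^2 + u_B^2) = sqrt(0.012298374^2 + 0.73438954^2) = 0.73449251
U = k * uc = 2 * 0.73449251
U = 1.4690

1.4690


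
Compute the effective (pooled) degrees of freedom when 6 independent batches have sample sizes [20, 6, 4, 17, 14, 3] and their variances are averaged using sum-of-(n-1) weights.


nu = sum_i (n_i - 1)
nu = ((20 - 1) + (6 - 1) + (4 - 1) + (17 - 1) + (14 - 1) + (3 - 1))
nu = 19 + 5 + 3 + 16 + 13 + 2
nu = 58

58


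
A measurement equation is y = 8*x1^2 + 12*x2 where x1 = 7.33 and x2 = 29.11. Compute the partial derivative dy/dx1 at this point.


y = 8*x1^2 + 12*x2
dy/dx1 = 2*8*x1
Evaluate at x1 = 7.33: c1 = 16 * 7.33
c1 = 117.2800

117.2800


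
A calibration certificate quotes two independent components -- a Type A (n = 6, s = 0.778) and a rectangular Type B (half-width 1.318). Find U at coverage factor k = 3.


u_A = s / sqrt(n) = 0.778 / sqrt(6) = 0.31761717
u_B = half_width / sqrt(3) = 1.318 / sqrt(3) = 0.76094765
uc = sqrt(u_A^2 + u_B^2) = sqrt(0.31761717^2 + 0.76094765^2) = 0.82457382
U = k * uc = 3 * 0.82457382
U = 2.4737

2.4737


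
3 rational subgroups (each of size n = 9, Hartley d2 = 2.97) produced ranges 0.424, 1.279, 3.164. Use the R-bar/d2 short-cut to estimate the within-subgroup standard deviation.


R_bar = (0.424 + 1.279 + 3.164) / 3
R_bar = 4.867 / 3 = 1.6223333
sigma_hat = R_bar / d2 = 1.6223333 / 2.97 = 0.5462

0.5462


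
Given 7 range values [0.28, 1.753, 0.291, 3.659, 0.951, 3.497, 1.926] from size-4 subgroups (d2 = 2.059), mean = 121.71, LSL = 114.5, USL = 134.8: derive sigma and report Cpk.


R_bar = (0.28 + 1.753 + 0.291 + 3.659 + 0.951 + 3.497 + 1.926) / 7 = 1.7652857
sigma = R_bar / d2 = 1.7652857 / 2.059 = 0.857351
Cp = (USL - LSL)/(6*sigma) = (134.8 - 114.5)/(6*0.857351) = 3.9463
Cpu = (134.8 - 121.71)/(3*0.857351) = 5.0893
Cpl = (121.71 - 114.5)/(3*0.857351) = 2.8032
Cpk = min(Cpu, Cpl) = 2.8032

2.8032


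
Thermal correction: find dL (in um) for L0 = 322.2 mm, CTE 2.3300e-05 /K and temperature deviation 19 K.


dL = L * alpha * dT
= 322.2 * 2.3300e-05 * 19
= 0.1426379 mm
dL_um = 0.1426379 * 1000 = 142.6379 um

142.6379


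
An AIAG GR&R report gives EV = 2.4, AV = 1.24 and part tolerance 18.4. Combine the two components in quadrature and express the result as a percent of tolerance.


GRR = sqrt(EV^2 + AV^2) = sqrt(2.4^2 + 1.24^2) = 2.701407
%GRR = GRR / tol * 100 = 2.701407 / 18.4 * 100
%GRR = 14.6816

14.6816


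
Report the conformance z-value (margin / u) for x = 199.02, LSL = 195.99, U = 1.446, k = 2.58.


u = U / k = 1.446 / 2.58 = 0.56046512
margin = |LSL - x| = |195.99 - 199.02| = 3.03
z = margin / u = 3.03 / 0.56046512
z = 5.4062

5.4062


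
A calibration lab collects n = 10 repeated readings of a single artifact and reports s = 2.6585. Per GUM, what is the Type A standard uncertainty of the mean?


u_A = s / sqrt(n)
u_A = 2.6585 / sqrt(10)
u_A = 2.6585 / 3.1622777
u_A = 0.8407

0.8407


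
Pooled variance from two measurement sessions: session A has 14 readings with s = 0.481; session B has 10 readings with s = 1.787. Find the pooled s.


s_p = sqrt(((n1-1)*s1^2 + (n2-1)*s2^2) / (n1+n2-2))
numerator = (14-1)*0.481^2 + (10-1)*1.787^2 = 3.007693 + 28.740321 = 31.748014
denominator = 14 + 10 - 2 = 22
s_p^2 = 31.748014 / 22 = 1.4430915
s_p = sqrt(1.4430915) = 1.2013

1.2013


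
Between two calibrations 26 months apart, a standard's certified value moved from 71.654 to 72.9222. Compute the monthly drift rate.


rate = (v2 - v1) / months
= (72.9222 - 71.654) / 26
= 1.2682 / 26
= 0.0488

0.0488


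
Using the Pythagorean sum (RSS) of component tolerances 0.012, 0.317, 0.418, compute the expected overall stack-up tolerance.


RSS = sqrt(0.012^2 + 0.317^2 + 0.418^2)
= sqrt(0.275357)
= 0.5247

0.5247


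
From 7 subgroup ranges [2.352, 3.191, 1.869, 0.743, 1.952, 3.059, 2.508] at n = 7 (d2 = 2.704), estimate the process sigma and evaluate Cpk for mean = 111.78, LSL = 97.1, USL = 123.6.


R_bar = (2.352 + 3.191 + 1.869 + 0.743 + 1.952 + 3.059 + 2.508) / 7 = 2.2391429
sigma = R_bar / d2 = 2.2391429 / 2.704 = 0.82808539
Cp = (USL - LSL)/(6*sigma) = (123.6 - 97.1)/(6*0.82808539) = 5.3336
Cpu = (123.6 - 111.78)/(3*0.82808539) = 4.7580
Cpl = (111.78 - 97.1)/(3*0.82808539) = 5.9092
Cpk = min(Cpu, Cpl) = 4.7580

4.7580


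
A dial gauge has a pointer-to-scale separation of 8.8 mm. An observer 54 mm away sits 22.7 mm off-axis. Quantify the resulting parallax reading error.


error = h * offset / d
= 8.8 * 22.7 / 54
= 3.6993

3.6993


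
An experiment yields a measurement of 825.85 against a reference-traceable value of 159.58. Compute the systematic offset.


Systematic error = measured - true
= 825.85 - 159.58
= 666.2700

666.2700


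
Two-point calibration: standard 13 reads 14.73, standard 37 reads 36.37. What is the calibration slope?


slope = (y2 - y1) / (x2 - x1)
= (36.37 - 14.73) / (37 - 13)
= 21.6400 / 24
= 0.9017

0.9017


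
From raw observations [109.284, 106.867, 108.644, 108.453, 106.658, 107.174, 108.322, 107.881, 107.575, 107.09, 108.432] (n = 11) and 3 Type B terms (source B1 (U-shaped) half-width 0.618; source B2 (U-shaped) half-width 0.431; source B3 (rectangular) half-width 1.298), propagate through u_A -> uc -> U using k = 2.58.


mean = (109.284 + 106.867 + 108.644 + 108.453 + 106.658 + 107.174 + 108.322 + 107.881 + 107.575 + 107.09 + 108.432) / 11 = 107.8527273
s = sqrt(sum((x - mean)^2)/(n-1)) = 0.84321659
u_A = s / sqrt(n) = 0.84321659 / sqrt(11) = 0.25423937
u_B1 = 0.618 / sqrt(2) = 0.43699199
u_B2 = 0.431 / sqrt(2) = 0.30476302
u_B3 = 1.298 / sqrt(3) = 0.74940065
uc = sqrt(0.25423937^2 + 0.43699199^2 + 0.30476302^2 + 0.74940065^2) = 0.95398191
U = k * uc = 2.58 * 0.95398191
U = 2.4613

2.4613


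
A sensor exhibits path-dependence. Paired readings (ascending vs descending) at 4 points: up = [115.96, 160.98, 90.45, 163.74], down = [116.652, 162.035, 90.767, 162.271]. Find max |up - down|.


|115.96 - 116.652| = 0.6920
|160.98 - 162.035| = 1.0550
|90.45 - 90.767| = 0.3170
|163.74 - 162.271| = 1.4690
hysteresis = max(diffs) = 1.4690

1.4690


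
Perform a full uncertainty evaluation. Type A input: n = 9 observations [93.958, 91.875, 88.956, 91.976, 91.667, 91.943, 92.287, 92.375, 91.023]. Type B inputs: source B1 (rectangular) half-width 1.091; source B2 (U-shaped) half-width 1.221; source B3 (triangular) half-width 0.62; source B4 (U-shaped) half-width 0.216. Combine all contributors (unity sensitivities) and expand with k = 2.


mean = (93.958 + 91.875 + 88.956 + 91.976 + 91.667 + 91.943 + 92.287 + 92.375 + 91.023) / 9 = 91.78444444
s = sqrt(sum((x - mean)^2)/(n-1)) = 1.322374
u_A = s / sqrt(n) = 1.322374 / sqrt(9) = 0.44079133
u_B1 = 1.091 / sqrt(3) = 0.62988914
u_B2 = 1.221 / sqrt(2) = 0.86337738
u_B3 = 0.62 / sqrt(6) = 0.25311394
u_B4 = 0.216 / sqrt(2) = 0.15273506
uc = sqrt(0.44079133^2 + 0.62988914^2 + 0.86337738^2 + 0.25311394^2 + 0.15273506^2) = 1.1932613
U = k * uc = 2 * 1.1932613
U = 2.3865

2.3865


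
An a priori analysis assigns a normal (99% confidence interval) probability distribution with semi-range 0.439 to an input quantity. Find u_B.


u_B = half_width / 2.576
u_B = 0.439 / 2.576
u_B = 0.1704

0.1704


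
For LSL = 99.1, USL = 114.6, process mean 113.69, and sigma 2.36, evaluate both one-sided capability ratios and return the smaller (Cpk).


Cpu = (USL - mean) / (3*sigma) = (114.6 - 113.69) / (3*2.36) = 0.1285
Cpl = (mean - LSL) / (3*sigma) = (113.69 - 99.1) / (3*2.36) = 2.0607
Cpk = min(Cpu, Cpl) = 0.1285

0.1285


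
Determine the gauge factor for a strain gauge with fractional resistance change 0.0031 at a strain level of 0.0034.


GF = (dR/R) / epsilon
= 0.0031 / 0.0034
= 0.9118

0.9118


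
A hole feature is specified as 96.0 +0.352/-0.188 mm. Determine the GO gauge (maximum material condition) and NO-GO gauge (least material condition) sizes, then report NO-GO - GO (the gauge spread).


GO = nominal - lower_tol (smallest hole = maximum material condition)
GO = 96.0 - 0.188 = 95.812
NO-GO = nominal + upper_tol (largest hole = least material condition)
NO-GO = 96.0 + 0.352 = 96.352
spread = NO-GO - GO = 96.352 - 95.812 = 0.5400

0.5400


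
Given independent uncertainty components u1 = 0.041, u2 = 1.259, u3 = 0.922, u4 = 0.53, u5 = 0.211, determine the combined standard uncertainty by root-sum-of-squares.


uc = sqrt(0.041^2 + 1.259^2 + 0.922^2 + 0.53^2 + 0.211^2)
uc = sqrt(2.762267)
uc = 1.6620

1.6620


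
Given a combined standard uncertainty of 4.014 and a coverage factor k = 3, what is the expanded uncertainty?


U = k * uc
U = 3 * 4.014
U = 12.0420

12.0420


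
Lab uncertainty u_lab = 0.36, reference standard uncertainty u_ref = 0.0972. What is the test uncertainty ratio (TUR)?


TUR = u_lab / u_ref
= 0.36 / 0.0972
= 3.7037

3.7037


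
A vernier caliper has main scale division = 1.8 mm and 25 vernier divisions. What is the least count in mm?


LC = MSD / n_div
= 1.8 / 25
= 0.0720

0.0720


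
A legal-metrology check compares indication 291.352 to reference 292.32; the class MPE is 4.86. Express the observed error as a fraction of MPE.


e = indication - reference = 291.352 - 292.32 = -0.9680
|e| = 0.9680
ratio = |e| / MPE = 0.9680 / 4.86
ratio = 0.1992

0.1992


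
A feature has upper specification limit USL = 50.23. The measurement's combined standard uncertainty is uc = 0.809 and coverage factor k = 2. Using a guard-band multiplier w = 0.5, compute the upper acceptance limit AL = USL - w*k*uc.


U = k * uc = 2 * 0.809 = 1.618
guard band g = w * U = 0.5 * 1.618 = 0.809
AL = USL - g = 50.23 - 0.809
AL = 49.4210

49.4210


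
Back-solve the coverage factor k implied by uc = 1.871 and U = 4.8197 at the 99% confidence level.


k = U / uc
k = 4.8197 / 1.871
k = 2.576

2.576


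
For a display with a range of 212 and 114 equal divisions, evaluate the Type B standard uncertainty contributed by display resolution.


resolution = range / divisions
resolution = 212 / 114 = 1.8596491
u_res = resolution / (2*sqrt(3))
u_res = 1.8596491 / 3.4641016
u_res = 0.5368

0.5368


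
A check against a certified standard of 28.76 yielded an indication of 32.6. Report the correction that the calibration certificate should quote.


Correction = standard - reading
= 28.76 - 32.6
= -3.8400

-3.8400


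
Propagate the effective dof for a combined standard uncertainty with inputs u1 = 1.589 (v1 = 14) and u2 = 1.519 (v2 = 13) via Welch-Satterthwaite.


uc = sqrt(u1^2 + u2^2) = sqrt(1.589^2 + 1.519^2) = 2.1982452
v_eff = uc^4 / (u1^4/v1 + u2^4/v2)
= 2.1982452^4 / (1.589^4/14 + 1.519^4/13)
= 23.350949 / 0.8649052
v_eff = 26.9983

26.9983


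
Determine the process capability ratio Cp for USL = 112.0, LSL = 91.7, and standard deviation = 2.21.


Cp = (USL - LSL) / (6 * sigma)
= (112.0 - 91.7) / (6 * 2.21)
= 20.3000 / 13.2600
= 1.5309

1.5309


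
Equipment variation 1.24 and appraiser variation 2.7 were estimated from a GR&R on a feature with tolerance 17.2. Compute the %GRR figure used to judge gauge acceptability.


GRR = sqrt(EV^2 + AV^2) = sqrt(1.24^2 + 2.7^2) = 2.9711277
%GRR = GRR / tol * 100 = 2.9711277 / 17.2 * 100
%GRR = 17.2740

17.2740


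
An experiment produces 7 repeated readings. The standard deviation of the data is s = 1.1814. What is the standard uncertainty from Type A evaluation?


u_A = s / sqrt(n)
u_A = 1.1814 / sqrt(7)
u_A = 1.1814 / 2.6457513
u_A = 0.4465

0.4465


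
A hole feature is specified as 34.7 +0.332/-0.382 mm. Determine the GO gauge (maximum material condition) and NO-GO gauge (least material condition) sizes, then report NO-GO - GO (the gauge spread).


GO = nominal - lower_tol (smallest hole = maximum material condition)
GO = 34.7 - 0.382 = 34.318
NO-GO = nominal + upper_tol (largest hole = least material condition)
NO-GO = 34.7 + 0.332 = 35.032
spread = NO-GO - GO = 35.032 - 34.318 = 0.7140

0.7140


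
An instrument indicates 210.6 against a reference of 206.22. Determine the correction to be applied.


Correction = standard - reading
= 206.22 - 210.6
= -4.3800

-4.3800


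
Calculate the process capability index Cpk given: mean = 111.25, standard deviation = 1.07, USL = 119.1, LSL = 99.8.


Cpu = (USL - mean) / (3*sigma) = (119.1 - 111.25) / (3*1.07) = 2.4455
Cpl = (mean - LSL) / (3*sigma) = (111.25 - 99.8) / (3*1.07) = 3.5670
Cpk = min(Cpu, Cpl) = 2.4455

2.4455


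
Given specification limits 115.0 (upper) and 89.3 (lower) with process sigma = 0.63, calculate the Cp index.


Cp = (USL - LSL) / (6 * sigma)
= (115.0 - 89.3) / (6 * 0.63)
= 25.7000 / 3.7800
= 6.7989

6.7989


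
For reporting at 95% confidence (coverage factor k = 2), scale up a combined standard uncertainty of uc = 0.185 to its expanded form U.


U = k * uc
U = 2 * 0.185
U = 0.3700

0.3700


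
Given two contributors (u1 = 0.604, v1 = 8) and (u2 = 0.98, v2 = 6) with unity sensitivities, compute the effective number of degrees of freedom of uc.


uc = sqrt(u1^2 + u2^2) = sqrt(0.604^2 + 0.98^2) = 1.1511803
v_eff = uc^4 / (u1^4/v1 + u2^4/v2)
= 1.1511803^4 / (0.604^4/8 + 0.98^4/6)
= 1.7561977 / 0.17036437
v_eff = 10.3085

10.3085


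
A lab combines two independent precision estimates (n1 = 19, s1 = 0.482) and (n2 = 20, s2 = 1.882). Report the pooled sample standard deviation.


s_p = sqrt(((n1-1)*s1^2 + (n2-1)*s2^2) / (n1+n2-2))
numerator = (19-1)*0.482^2 + (20-1)*1.882^2 = 4.181832 + 67.296556 = 71.478388
denominator = 19 + 20 - 2 = 37
s_p^2 = 71.478388 / 37 = 1.9318483
s_p = sqrt(1.9318483) = 1.3899

1.3899


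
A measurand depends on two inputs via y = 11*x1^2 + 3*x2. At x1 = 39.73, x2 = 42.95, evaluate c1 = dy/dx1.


y = 11*x1^2 + 3*x2
dy/dx1 = 2*11*x1
Evaluate at x1 = 39.73: c1 = 22 * 39.73
c1 = 874.0600

874.0600


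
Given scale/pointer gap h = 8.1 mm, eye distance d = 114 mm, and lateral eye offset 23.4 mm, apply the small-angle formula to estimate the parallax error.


error = h * offset / d
= 8.1 * 23.4 / 114
= 1.6626

1.6626


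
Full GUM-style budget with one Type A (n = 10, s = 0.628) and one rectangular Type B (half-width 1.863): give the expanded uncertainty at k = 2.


u_A = s / sqrt(n) = 0.628 / sqrt(10) = 0.19859104
u_B = half_width / sqrt(3) = 1.863 / sqrt(3) = 1.0756036
uc = sqrt(u_A^2 + u_B^2) = sqrt(0.19859104^2 + 1.0756036^2) = 1.0937831
U = k * uc = 2 * 1.0937831
U = 2.1876

2.1876


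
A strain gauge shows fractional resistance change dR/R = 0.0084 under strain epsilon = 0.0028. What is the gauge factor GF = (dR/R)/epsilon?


GF = (dR/R) / epsilon
= 0.0084 / 0.0028
= 3.0000

3.0000


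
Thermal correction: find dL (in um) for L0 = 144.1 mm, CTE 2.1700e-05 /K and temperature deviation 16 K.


dL = L * alpha * dT
= 144.1 * 2.1700e-05 * 16
= 0.0500315 mm
dL_um = 0.0500315 * 1000 = 50.0315 um

50.0315


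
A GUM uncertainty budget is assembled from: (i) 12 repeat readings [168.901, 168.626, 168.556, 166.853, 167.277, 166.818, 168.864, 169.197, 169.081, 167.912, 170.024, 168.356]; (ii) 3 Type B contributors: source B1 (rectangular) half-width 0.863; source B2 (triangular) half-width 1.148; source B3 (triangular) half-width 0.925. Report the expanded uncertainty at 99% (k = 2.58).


mean = (168.901 + 168.626 + 168.556 + 166.853 + 167.277 + 166.818 + 168.864 + 169.197 + 169.081 + 167.912 + 170.024 + 168.356) / 12 = 168.3720833
s = sqrt(sum((x - mean)^2)/(n-1)) = 0.984694
u_A = s / sqrt(n) = 0.984694 / sqrt(12) = 0.28425667
u_B1 = 0.863 / sqrt(3) = 0.49825328
u_B2 = 1.148 / sqrt(6) = 0.46866904
u_B3 = 0.925 / sqrt(6) = 0.37762967
uc = sqrt(0.28425667^2 + 0.49825328^2 + 0.46866904^2 + 0.37762967^2) = 0.83145236
U = k * uc = 2.58 * 0.83145236
U = 2.1451

2.1451


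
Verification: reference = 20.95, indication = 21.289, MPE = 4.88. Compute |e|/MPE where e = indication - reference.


e = indication - reference = 21.289 - 20.95 = 0.3390
|e| = 0.3390
ratio = |e| / MPE = 0.3390 / 4.88
ratio = 0.0695

0.0695


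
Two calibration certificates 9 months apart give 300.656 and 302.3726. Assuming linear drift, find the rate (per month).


rate = (v2 - v1) / months
= (302.3726 - 300.656) / 9
= 1.7166 / 9
= 0.1907

0.1907


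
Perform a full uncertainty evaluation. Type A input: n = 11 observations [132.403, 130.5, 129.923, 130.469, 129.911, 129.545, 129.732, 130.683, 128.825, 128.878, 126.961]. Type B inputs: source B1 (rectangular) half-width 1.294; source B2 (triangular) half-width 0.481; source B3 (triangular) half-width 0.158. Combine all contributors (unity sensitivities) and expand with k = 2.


mean = (132.403 + 130.5 + 129.923 + 130.469 + 129.911 + 129.545 + 129.732 + 130.683 + 128.825 + 128.878 + 126.961) / 11 = 129.8027273
s = sqrt(sum((x - mean)^2)/(n-1)) = 1.3583264
u_A = s / sqrt(n) = 1.3583264 / sqrt(11) = 0.40955082
u_B1 = 1.294 / sqrt(3) = 0.74709125
u_B2 = 0.481 / sqrt(6) = 0.19636743
u_B3 = 0.158 / sqrt(6) = 0.06450323
uc = sqrt(0.40955082^2 + 0.74709125^2 + 0.19636743^2 + 0.06450323^2) = 0.87669724
U = k * uc = 2 * 0.87669724
U = 1.7534

1.7534
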